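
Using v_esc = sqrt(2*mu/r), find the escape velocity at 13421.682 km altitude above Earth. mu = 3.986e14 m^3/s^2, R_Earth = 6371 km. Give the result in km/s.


r = 6371.0 + 13421.682 = 19792.6820 km = 1.9792682e+07 m
v_esc = sqrt(2*mu/r) = sqrt(2*3.986e14 / 1.9792682e+07)
v_esc = 6346.4567 m/s = 6.3465 km/s

6.3465 km/s


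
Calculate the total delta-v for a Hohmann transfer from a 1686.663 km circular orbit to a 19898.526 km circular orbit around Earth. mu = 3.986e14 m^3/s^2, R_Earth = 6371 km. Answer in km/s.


r1 = 8057.6630 km = 8.057663e+06 m
r2 = 26269.5260 km = 2.6269526e+07 m
dv1 = sqrt(mu/r1)*(sqrt(2*r2/(r1+r2)) - 1) = 1667.9588 m/s
dv2 = sqrt(mu/r2)*(1 - sqrt(2*r1/(r1+r2))) = 1226.3490 m/s
total dv = |dv1| + |dv2| = 1667.9588 + 1226.3490 = 2894.3079 m/s = 2.8943 km/s

2.8943 km/s


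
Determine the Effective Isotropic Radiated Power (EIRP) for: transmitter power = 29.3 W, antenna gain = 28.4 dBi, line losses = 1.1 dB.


Pt = 29.3 W = 14.6687 dBW
EIRP = Pt_dBW + Gt - losses = 14.6687 + 28.4 - 1.1 = 41.9687 dBW

41.9687 dBW


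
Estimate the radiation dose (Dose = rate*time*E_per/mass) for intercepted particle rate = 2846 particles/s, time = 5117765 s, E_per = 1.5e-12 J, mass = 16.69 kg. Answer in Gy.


Total energy deposited = rate * time * E_per
  = 2846 * 5117765 * 1.5e-12 = 0.02184774 J
Dose = E_total / mass = 0.02184774 / 16.69
Dose = 0.001309032 Gy

0.0013 Gy


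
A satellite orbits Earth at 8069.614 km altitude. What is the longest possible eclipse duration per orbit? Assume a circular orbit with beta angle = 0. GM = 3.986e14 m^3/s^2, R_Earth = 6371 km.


r = 14440.6140 km
T = 287.8316 min
Eclipse fraction = arcsin(R_E/r)/pi = arcsin(6371.0000/14440.6140)/pi
= arcsin(0.4411862)/pi = 0.1454422
Eclipse duration = 0.1454422 * 287.8316 = 41.8629 min

41.8629 minutes


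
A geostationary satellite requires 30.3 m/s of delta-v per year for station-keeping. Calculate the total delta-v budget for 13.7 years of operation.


dV = rate * years = 30.3 * 13.7
dV = 415.1100 m/s

415.1100 m/s


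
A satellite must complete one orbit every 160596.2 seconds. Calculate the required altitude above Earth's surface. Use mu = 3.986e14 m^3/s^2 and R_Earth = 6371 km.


T = 160596.2 s
r = (mu*T^2/(4*pi^2))^(1/3) = (3.986e14 * 160596.2^2 / (4*pi^2))^(1/3)
r = 6.3858105e+07 m = 63858.1054 km
alt = r - R_E = 63858.1054 - 6371 = 57487.1054 km

57487.1054 km


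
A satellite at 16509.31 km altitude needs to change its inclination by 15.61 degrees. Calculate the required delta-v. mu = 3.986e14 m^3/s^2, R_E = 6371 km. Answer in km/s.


r = 22880.3100 km = 2.288031e+07 m
V = sqrt(mu/r) = 4173.8582 m/s
di = 15.61 deg = 0.2724459 rad
dV = 2*V*sin(di/2) = 2*4173.8582*sin(0.1362229)
dV = 1133.6369 m/s = 1.1336 km/s

1.1336 km/s


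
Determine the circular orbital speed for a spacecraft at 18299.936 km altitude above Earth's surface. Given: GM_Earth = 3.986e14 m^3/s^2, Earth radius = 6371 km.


r = R_E + alt = 6371.0 + 18299.936 = 24670.9360 km = 2.4670936e+07 m
v = sqrt(mu/r) = sqrt(3.986e14 / 2.4670936e+07) = 4019.5352 m/s = 4.0195 km/s

4.0195 km/s


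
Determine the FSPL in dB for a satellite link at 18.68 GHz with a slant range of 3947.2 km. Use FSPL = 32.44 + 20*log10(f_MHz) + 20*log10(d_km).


f = 18.68 GHz = 18680.0000 MHz
d = 3947.2 km
FSPL = 32.44 + 20*log10(18680.0000) + 20*log10(3947.2)
FSPL = 32.44 + 85.4275 + 71.9258
FSPL = 189.7933 dB

189.7933 dB


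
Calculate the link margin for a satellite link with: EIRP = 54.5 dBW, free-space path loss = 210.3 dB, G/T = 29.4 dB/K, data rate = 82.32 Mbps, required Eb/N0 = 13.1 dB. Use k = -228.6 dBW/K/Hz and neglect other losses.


C/N0 = EIRP - FSPL + G/T - k = 54.5 - 210.3 + 29.4 - (-228.6)
C/N0 = 102.2000 dB-Hz
R_b = 82.32 Mbps = 8.232e+07 bps -> 10*log10(R_b) = 79.1551 dB-Hz
Eb/N0 = C/N0 - 10*log10(R_b) = 102.2000 - 79.1551 = 23.0449 dB
Margin = Eb/N0 - Eb/N0_req = 23.0449 - 13.1 = 9.9449 dB (link closes)

9.9449 dB


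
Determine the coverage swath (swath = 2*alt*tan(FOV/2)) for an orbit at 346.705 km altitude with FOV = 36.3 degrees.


FOV = 36.3 deg = 0.6335545 rad
swath = 2 * alt * tan(FOV/2) = 2 * 346.705 * tan(0.3167773)
swath = 2 * 346.705 * 0.3278165
swath = 227.3113 km

227.3113 km


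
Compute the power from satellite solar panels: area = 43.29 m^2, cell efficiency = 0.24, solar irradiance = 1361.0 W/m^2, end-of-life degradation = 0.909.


P = area * eta * S * degradation
P = 43.29 * 0.24 * 1361.0 * 0.909
P = 12853.4833 W

12853.4833 W


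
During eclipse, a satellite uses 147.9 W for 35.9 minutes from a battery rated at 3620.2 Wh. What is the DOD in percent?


E_used = P * t / 60 = 147.9 * 35.9 / 60 = 88.4935 Wh
DOD = E_used / E_total * 100 = 88.4935 / 3620.2 * 100
DOD = 2.4444 %

2.4444 %


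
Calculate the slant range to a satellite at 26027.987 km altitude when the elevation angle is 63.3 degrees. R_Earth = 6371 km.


h = 26027.987 km, el = 63.3 deg
d = -R_E*sin(el) + sqrt((R_E*sin(el))^2 + 2*R_E*h + h^2)
d = -6371.0000*sin(1.1048) + sqrt((6371.0000*0.8933714)^2 + 2*6371.0000*26027.987 + 26027.987^2)
d = 26580.6071 km

26580.6071 km


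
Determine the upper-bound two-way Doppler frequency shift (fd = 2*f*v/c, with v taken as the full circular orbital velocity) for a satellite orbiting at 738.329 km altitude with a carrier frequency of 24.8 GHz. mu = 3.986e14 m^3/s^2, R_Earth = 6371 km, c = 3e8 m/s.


r = 7.109329e+06 m
v = sqrt(mu/r) = 7487.8018 m/s (worst-case radial velocity)
f = 24.8 GHz = 2.48e+10 Hz
fd = 2*f*v/c = 2*2.48e+10*7487.8018/3.0e+08
fd = 1.2379832e+06 Hz

1.2380e+06 Hz


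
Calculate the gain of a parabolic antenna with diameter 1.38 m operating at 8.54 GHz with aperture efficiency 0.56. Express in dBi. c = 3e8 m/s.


lambda = c/f = 3e8 / 8.54e+09 = 0.03512881 m
G = eta*(pi*D/lambda)^2 = 0.56*(pi*1.38/0.03512881)^2
G = 8529.4137 (linear)
G = 10*log10(8529.4137) = 39.3092 dBi

39.3092 dBi


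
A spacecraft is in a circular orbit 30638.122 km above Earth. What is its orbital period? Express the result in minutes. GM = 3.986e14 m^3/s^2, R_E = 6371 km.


r = 37009.1220 km = 3.7009122e+07 m
T = 2*pi*sqrt(r^3/mu) = 2*pi*sqrt(5.0690473e+22 / 3.986e14)
T = 70855.6350 s = 1180.9272 min

1180.9272 minutes


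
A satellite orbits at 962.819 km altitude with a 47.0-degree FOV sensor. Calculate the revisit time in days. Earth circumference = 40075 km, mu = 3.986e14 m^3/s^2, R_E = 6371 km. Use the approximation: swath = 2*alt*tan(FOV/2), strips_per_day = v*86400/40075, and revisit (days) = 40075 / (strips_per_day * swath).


swath = 2*962.819*tan(0.4101524) = 837.2912 km
v = sqrt(mu/r) = 7372.3094 m/s = 7.3723 km/s
strips/day = v*86400/40075 = 7.3723*86400/40075 = 15.8944
coverage/day = strips * swath = 15.8944 * 837.2912 = 13308.2303 km
revisit = 40075 / 13308.2303 = 3.0113 days

3.0113 days


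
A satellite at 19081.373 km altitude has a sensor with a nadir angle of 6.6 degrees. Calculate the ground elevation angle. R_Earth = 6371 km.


r = R_E + alt = 25452.3730 km
Law of sines in the satellite / Earth-center / ground-point triangle:
  sin(nadir)/R_E = sin(90 + el)/r  =>  cos(el) = (r/R_E)*sin(nadir)
cos(el) = (25452.3730 / 6371.0000) * sin(6.6 deg) = 0.459178
el = arccos(0.459178) = 62.6659 deg
(Earth-central angle = 90 - nadir - el = 20.7341 deg)

62.6659 degrees


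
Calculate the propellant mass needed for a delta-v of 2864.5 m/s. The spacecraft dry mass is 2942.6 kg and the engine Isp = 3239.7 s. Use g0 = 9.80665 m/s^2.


ve = Isp * g0 = 3239.7 * 9.80665 = 31770.604005 m/s
mass ratio = exp(dv/ve) = exp(2864.5/31770.604005) = 1.09435151
m_prop = m_dry * (mr - 1) = 2942.6 * (1.09435151 - 1)
m_prop = 277.6388 kg

277.6388 kg


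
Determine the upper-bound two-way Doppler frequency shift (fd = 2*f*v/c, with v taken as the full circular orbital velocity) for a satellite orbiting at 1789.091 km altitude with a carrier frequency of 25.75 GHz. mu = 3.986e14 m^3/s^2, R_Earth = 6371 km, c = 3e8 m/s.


r = 8.160091e+06 m
v = sqrt(mu/r) = 6989.0983 m/s (worst-case radial velocity)
f = 25.75 GHz = 2.575e+10 Hz
fd = 2*f*v/c = 2*2.575e+10*6989.0983/3.0e+08
fd = 1.1997952e+06 Hz

1.1998e+06 Hz


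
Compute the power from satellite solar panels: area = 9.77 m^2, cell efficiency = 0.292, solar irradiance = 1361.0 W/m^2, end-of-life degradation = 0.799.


P = area * eta * S * degradation
P = 9.77 * 0.292 * 1361.0 * 0.799
P = 3102.2895 W

3102.2895 W


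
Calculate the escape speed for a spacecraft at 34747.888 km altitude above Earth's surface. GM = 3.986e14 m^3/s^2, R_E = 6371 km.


r = 6371.0 + 34747.888 = 41118.8880 km = 4.1118888e+07 m
v_esc = sqrt(2*mu/r) = sqrt(2*3.986e14 / 4.1118888e+07)
v_esc = 4403.1448 m/s = 4.4031 km/s

4.4031 km/s


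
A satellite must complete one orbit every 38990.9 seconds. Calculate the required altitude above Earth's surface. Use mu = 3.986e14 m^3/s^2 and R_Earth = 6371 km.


T = 38990.9 s
r = (mu*T^2/(4*pi^2))^(1/3) = (3.986e14 * 38990.9^2 / (4*pi^2))^(1/3)
r = 2.4852382e+07 m = 24852.3823 km
alt = r - R_E = 24852.3823 - 6371 = 18481.3823 km

18481.3823 km


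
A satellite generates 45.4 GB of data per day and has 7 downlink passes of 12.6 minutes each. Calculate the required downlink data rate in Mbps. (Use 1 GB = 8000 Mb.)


total contact time = 7 * 12.6 * 60 = 5292.0000 s
data = 45.4 GB = 363200.0000 Mb
rate = 363200.0000 / 5292.0000 = 68.6319 Mbps

68.6319 Mbps


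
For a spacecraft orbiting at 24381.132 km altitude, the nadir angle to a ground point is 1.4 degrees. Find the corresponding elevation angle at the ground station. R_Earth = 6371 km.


r = R_E + alt = 30752.1320 km
Law of sines in the satellite / Earth-center / ground-point triangle:
  sin(nadir)/R_E = sin(90 + el)/r  =>  cos(el) = (r/R_E)*sin(nadir)
cos(el) = (30752.1320 / 6371.0000) * sin(1.4 deg) = 0.1179315
el = arccos(0.1179315) = 83.2273 deg
(Earth-central angle = 90 - nadir - el = 5.3727 deg)

83.2273 degrees


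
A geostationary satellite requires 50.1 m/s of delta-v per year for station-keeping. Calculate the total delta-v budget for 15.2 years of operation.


dV = rate * years = 50.1 * 15.2
dV = 761.5200 m/s

761.5200 m/s


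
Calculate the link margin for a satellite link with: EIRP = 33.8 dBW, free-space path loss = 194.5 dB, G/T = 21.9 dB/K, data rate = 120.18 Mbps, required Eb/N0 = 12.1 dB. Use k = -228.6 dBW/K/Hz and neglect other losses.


C/N0 = EIRP - FSPL + G/T - k = 33.8 - 194.5 + 21.9 - (-228.6)
C/N0 = 89.8000 dB-Hz
R_b = 120.18 Mbps = 1.2018e+08 bps -> 10*log10(R_b) = 80.7983 dB-Hz
Eb/N0 = C/N0 - 10*log10(R_b) = 89.8000 - 80.7983 = 9.0017 dB
Margin = Eb/N0 - Eb/N0_req = 9.0017 - 12.1 = -3.0983 dB (negative margin: link does not close)

-3.0983 dB


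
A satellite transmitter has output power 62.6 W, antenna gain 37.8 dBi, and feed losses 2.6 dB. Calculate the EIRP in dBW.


Pt = 62.6 W = 17.9657 dBW
EIRP = Pt_dBW + Gt - losses = 17.9657 + 37.8 - 2.6 = 53.1657 dBW

53.1657 dBW


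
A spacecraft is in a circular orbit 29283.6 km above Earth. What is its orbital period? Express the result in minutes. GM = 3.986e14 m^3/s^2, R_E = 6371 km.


r = 35654.6000 km = 3.56546e+07 m
T = 2*pi*sqrt(r^3/mu) = 2*pi*sqrt(4.5325928e+22 / 3.986e14)
T = 67001.5075 s = 1116.6918 min

1116.6918 minutes


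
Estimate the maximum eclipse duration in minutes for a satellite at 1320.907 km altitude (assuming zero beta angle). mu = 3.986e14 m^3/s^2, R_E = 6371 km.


r = 7691.9070 km
T = 111.8951 min
Eclipse fraction = arcsin(R_E/r)/pi = arcsin(6371.0000/7691.9070)/pi
= arcsin(0.8282731)/pi = 0.3106764
Eclipse duration = 0.3106764 * 111.8951 = 34.7632 min

34.7632 minutes


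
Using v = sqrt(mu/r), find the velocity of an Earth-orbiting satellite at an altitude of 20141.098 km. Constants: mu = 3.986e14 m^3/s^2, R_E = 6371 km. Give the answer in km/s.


r = R_E + alt = 6371.0 + 20141.098 = 26512.0980 km = 2.6512098e+07 m
v = sqrt(mu/r) = sqrt(3.986e14 / 2.6512098e+07) = 3877.4535 m/s = 3.8775 km/s

3.8775 km/s


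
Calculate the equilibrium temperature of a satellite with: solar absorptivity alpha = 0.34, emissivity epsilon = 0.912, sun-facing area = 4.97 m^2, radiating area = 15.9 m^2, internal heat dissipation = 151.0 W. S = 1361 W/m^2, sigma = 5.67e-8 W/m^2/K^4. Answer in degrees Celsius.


Numerator = alpha*S*A_sun + Q_int = 0.34*1361*4.97 + 151.0 = 2450.8178 W
Denominator = eps*sigma*A_rad = 0.912*5.67e-8*15.9 = 8.2219536e-07 W/K^4
T^4 = 2.9808217e+09 K^4
T = 233.6598 K = -39.4902 C

-39.4902 degrees Celsius


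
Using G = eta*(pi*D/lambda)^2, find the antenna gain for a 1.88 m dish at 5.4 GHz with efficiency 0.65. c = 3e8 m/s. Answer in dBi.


lambda = c/f = 3e8 / 5.4e+09 = 0.05555556 m
G = eta*(pi*D/lambda)^2 = 0.65*(pi*1.88/0.05555556)^2
G = 7346.3871 (linear)
G = 10*log10(7346.3871) = 38.6607 dBi

38.6607 dBi


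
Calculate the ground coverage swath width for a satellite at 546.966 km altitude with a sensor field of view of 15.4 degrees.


FOV = 15.4 deg = 0.2687807 rad
swath = 2 * alt * tan(FOV/2) = 2 * 546.966 * tan(0.1343904)
swath = 2 * 546.966 * 0.1352053
swath = 147.9054 km

147.9054 km


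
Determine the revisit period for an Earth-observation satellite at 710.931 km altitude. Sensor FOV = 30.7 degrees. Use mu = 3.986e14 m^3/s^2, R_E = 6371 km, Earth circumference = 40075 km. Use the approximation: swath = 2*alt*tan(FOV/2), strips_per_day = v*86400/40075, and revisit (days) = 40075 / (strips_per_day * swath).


swath = 2*710.931*tan(0.267908) = 390.3114 km
v = sqrt(mu/r) = 7502.2719 m/s = 7.5023 km/s
strips/day = v*86400/40075 = 7.5023*86400/40075 = 16.1746
coverage/day = strips * swath = 16.1746 * 390.3114 = 6313.1232 km
revisit = 40075 / 6313.1232 = 6.3479 days

6.3479 days


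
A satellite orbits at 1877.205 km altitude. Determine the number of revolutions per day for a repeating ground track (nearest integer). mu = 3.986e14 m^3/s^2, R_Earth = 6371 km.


r = 8.248205e+06 m
T = 2*pi*sqrt(r^3/mu) = 7455.0471 s = 124.2508 min
revs/day = 1440 / 124.2508 = 11.5895
Rounded: 12 revolutions per day

12 revolutions per day


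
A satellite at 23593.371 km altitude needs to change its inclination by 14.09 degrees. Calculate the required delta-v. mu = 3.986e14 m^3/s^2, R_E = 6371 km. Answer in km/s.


r = 29964.3710 km = 2.9964371e+07 m
V = sqrt(mu/r) = 3647.2545 m/s
di = 14.09 deg = 0.2459169 rad
dV = 2*V*sin(di/2) = 2*3647.2545*sin(0.1229584)
dV = 894.6631 m/s = 0.8946631 km/s

0.8947 km/s


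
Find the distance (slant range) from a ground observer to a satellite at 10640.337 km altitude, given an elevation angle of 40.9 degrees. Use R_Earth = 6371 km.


h = 10640.337 km, el = 40.9 deg
d = -R_E*sin(el) + sqrt((R_E*sin(el))^2 + 2*R_E*h + h^2)
d = -6371.0000*sin(0.7138397) + sqrt((6371.0000*0.6547408)^2 + 2*6371.0000*10640.337 + 10640.337^2)
d = 12144.1646 km

12144.1646 km


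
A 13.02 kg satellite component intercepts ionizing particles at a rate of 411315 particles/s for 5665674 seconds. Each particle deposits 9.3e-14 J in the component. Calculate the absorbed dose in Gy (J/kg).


Total energy deposited = rate * time * E_per
  = 411315 * 5665674 * 9.3e-14 = 0.216725 J
Dose = E_total / mass = 0.216725 / 13.02
Dose = 0.01664555 Gy

0.0166 Gy


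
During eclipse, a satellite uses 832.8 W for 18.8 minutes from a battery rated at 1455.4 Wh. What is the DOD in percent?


E_used = P * t / 60 = 832.8 * 18.8 / 60 = 260.9440 Wh
DOD = E_used / E_total * 100 = 260.9440 / 1455.4 * 100
DOD = 17.9294 %

17.9294 %


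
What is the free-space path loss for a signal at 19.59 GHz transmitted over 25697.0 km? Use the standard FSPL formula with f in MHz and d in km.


f = 19.59 GHz = 19590.0000 MHz
d = 25697.0 km
FSPL = 32.44 + 20*log10(19590.0000) + 20*log10(25697.0)
FSPL = 32.44 + 85.8407 + 88.1976
FSPL = 206.4783 dB

206.4783 dB


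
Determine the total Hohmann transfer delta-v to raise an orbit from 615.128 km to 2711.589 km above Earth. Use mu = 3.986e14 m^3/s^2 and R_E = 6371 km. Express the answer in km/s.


r1 = 6986.1280 km = 6.986128e+06 m
r2 = 9082.5890 km = 9.082589e+06 m
dv1 = sqrt(mu/r1)*(sqrt(2*r2/(r1+r2)) - 1) = 477.6473 m/s
dv2 = sqrt(mu/r2)*(1 - sqrt(2*r1/(r1+r2))) = 447.2526 m/s
total dv = |dv1| + |dv2| = 477.6473 + 447.2526 = 924.8999 m/s = 0.9248999 km/s

0.9249 km/s


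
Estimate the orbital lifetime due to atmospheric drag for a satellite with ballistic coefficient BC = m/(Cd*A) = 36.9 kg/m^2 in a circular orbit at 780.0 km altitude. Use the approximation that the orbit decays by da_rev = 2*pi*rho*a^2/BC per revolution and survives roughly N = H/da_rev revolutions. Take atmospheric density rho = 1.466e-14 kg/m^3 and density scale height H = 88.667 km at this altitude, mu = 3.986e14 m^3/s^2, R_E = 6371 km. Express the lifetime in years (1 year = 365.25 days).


a = R_E + alt = 7151.0000 km = 7.151e+06 m
da_rev = 2*pi*rho*a^2/BC = 2*pi*1.466e-14*(7.151e+06)^2/36.9 = 0.127650062 m per revolution
N = H/da_rev = 88667.0000 m / 0.127650062 m = 694609.9274 revolutions
P = 2*pi*sqrt(a^3/mu) = 6018.1276 s
lifetime = N*P = 694609.9274 * 6018.1276 = 4.1802511e+09 s = 48382.5364 days
years = 48382.5364 / 365.25 = 132.4642 years

132.4642 years


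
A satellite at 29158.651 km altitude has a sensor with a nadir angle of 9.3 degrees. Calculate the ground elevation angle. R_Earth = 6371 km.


r = R_E + alt = 35529.6510 km
Law of sines in the satellite / Earth-center / ground-point triangle:
  sin(nadir)/R_E = sin(90 + el)/r  =>  cos(el) = (r/R_E)*sin(nadir)
cos(el) = (35529.6510 / 6371.0000) * sin(9.3 deg) = 0.9012286
el = arccos(0.9012286) = 25.6800 deg
(Earth-central angle = 90 - nadir - el = 55.0200 deg)

25.6800 degrees


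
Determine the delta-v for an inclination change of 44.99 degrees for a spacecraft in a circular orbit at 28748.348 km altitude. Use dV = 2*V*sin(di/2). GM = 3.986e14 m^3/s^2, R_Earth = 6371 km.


r = 35119.3480 km = 3.5119348e+07 m
V = sqrt(mu/r) = 3368.9567 m/s
di = 44.99 deg = 0.7852236 rad
dV = 2*V*sin(di/2) = 2*3368.9567*sin(0.3926118)
dV = 2577.9446 m/s = 2.5779 km/s

2.5779 km/s


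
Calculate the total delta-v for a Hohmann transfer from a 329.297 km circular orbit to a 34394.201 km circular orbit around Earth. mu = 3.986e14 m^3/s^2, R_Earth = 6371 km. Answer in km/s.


r1 = 6700.2970 km = 6.700297e+06 m
r2 = 40765.2010 km = 4.0765201e+07 m
dv1 = sqrt(mu/r1)*(sqrt(2*r2/(r1+r2)) - 1) = 2395.6625 m/s
dv2 = sqrt(mu/r2)*(1 - sqrt(2*r1/(r1+r2))) = 1465.4843 m/s
total dv = |dv1| + |dv2| = 2395.6625 + 1465.4843 = 3861.1468 m/s = 3.8611 km/s

3.8611 km/s


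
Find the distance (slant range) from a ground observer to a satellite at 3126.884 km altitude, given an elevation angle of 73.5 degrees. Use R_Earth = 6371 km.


h = 3126.884 km, el = 73.5 deg
d = -R_E*sin(el) + sqrt((R_E*sin(el))^2 + 2*R_E*h + h^2)
d = -6371.0000*sin(1.2828) + sqrt((6371.0000*0.9588197)^2 + 2*6371.0000*3126.884 + 3126.884^2)
d = 3215.2883 km

3215.2883 km


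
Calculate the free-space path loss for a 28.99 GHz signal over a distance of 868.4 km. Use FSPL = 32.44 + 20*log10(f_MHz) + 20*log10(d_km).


f = 28.99 GHz = 28990.0000 MHz
d = 868.4 km
FSPL = 32.44 + 20*log10(28990.0000) + 20*log10(868.4)
FSPL = 32.44 + 89.2450 + 58.7744
FSPL = 180.4594 dB

180.4594 dB


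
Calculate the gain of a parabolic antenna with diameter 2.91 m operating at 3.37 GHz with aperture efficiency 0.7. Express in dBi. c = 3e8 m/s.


lambda = c/f = 3e8 / 3.37e+09 = 0.08902077 m
G = eta*(pi*D/lambda)^2 = 0.7*(pi*2.91/0.08902077)^2
G = 7382.4592 (linear)
G = 10*log10(7382.4592) = 38.6820 dBi

38.6820 dBi


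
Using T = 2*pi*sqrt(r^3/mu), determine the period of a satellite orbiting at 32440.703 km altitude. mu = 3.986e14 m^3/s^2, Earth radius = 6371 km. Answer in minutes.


r = 38811.7030 km = 3.8811703e+07 m
T = 2*pi*sqrt(r^3/mu) = 2*pi*sqrt(5.8463942e+22 / 3.986e14)
T = 76094.8509 s = 1268.2475 min

1268.2475 minutes


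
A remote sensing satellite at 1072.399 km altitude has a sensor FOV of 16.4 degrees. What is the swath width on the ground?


FOV = 16.4 deg = 0.286234 rad
swath = 2 * alt * tan(FOV/2) = 2 * 1072.399 * tan(0.143117)
swath = 2 * 1072.399 * 0.1441022
swath = 309.0701 km

309.0701 km


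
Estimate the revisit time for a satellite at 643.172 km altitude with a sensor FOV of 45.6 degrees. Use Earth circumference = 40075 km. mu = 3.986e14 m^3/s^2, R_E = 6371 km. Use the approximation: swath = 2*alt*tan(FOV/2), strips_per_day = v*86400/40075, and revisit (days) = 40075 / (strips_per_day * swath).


swath = 2*643.172*tan(0.3979351) = 540.7292 km
v = sqrt(mu/r) = 7538.4219 m/s = 7.5384 km/s
strips/day = v*86400/40075 = 7.5384*86400/40075 = 16.2525
coverage/day = strips * swath = 16.2525 * 540.7292 = 8788.2114 km
revisit = 40075 / 8788.2114 = 4.5601 days

4.5601 days


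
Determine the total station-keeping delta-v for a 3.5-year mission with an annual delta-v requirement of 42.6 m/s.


dV = rate * years = 42.6 * 3.5
dV = 149.1000 m/s

149.1000 m/s


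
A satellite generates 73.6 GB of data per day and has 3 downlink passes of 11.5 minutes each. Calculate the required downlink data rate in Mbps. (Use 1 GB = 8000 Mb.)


total contact time = 3 * 11.5 * 60 = 2070.0000 s
data = 73.6 GB = 588800.0000 Mb
rate = 588800.0000 / 2070.0000 = 284.4444 Mbps

284.4444 Mbps


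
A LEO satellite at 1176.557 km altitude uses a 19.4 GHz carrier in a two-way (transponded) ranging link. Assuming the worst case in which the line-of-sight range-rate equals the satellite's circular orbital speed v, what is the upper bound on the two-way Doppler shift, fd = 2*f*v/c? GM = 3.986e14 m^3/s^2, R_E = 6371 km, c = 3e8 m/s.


r = 7.547557e+06 m
v = sqrt(mu/r) = 7267.1721 m/s (worst-case radial velocity)
f = 19.4 GHz = 1.94e+10 Hz
fd = 2*f*v/c = 2*1.94e+10*7267.1721/3.0e+08
fd = 939887.5942 Hz

939887.5942 Hz


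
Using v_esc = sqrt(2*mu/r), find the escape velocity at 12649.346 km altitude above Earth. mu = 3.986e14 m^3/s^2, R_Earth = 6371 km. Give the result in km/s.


r = 6371.0 + 12649.346 = 19020.3460 km = 1.9020346e+07 m
v_esc = sqrt(2*mu/r) = sqrt(2*3.986e14 / 1.9020346e+07)
v_esc = 6474.0260 m/s = 6.4740 km/s

6.4740 km/s


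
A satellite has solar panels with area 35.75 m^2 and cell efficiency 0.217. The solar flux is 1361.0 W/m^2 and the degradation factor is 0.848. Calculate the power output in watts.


P = area * eta * S * degradation
P = 35.75 * 0.217 * 1361.0 * 0.848
P = 8953.4365 W

8953.4365 W


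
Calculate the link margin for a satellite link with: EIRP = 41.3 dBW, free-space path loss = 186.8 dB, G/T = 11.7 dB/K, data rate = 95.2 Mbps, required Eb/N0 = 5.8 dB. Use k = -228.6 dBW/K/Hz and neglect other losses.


C/N0 = EIRP - FSPL + G/T - k = 41.3 - 186.8 + 11.7 - (-228.6)
C/N0 = 94.8000 dB-Hz
R_b = 95.2 Mbps = 9.52e+07 bps -> 10*log10(R_b) = 79.7864 dB-Hz
Eb/N0 = C/N0 - 10*log10(R_b) = 94.8000 - 79.7864 = 15.0136 dB
Margin = Eb/N0 - Eb/N0_req = 15.0136 - 5.8 = 9.2136 dB (link closes)

9.2136 dB


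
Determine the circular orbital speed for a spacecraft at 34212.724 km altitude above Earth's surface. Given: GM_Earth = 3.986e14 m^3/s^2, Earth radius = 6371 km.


r = R_E + alt = 6371.0 + 34212.724 = 40583.7240 km = 4.0583724e+07 m
v = sqrt(mu/r) = sqrt(3.986e14 / 4.0583724e+07) = 3133.9546 m/s = 3.1340 km/s

3.1340 km/s


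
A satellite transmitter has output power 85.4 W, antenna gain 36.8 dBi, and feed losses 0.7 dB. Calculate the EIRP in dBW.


Pt = 85.4 W = 19.3146 dBW
EIRP = Pt_dBW + Gt - losses = 19.3146 + 36.8 - 0.7 = 55.4146 dBW

55.4146 dBW


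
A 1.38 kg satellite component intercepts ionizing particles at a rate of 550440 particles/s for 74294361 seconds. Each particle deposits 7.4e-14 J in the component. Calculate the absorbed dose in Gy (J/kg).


Total energy deposited = rate * time * E_per
  = 550440 * 74294361 * 7.4e-14 = 3.0262 J
Dose = E_total / mass = 3.0262 / 1.38
Dose = 2.1929 Gy

2.1929 Gy


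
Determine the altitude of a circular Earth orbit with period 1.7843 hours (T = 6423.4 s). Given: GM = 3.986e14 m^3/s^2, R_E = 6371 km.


T = 6423.4 s
r = (mu*T^2/(4*pi^2))^(1/3) = (3.986e14 * 6423.4^2 / (4*pi^2))^(1/3)
r = 7.4685421e+06 m = 7468.5421 km
alt = r - R_E = 7468.5421 - 6371 = 1097.5421 km

1097.5421 km


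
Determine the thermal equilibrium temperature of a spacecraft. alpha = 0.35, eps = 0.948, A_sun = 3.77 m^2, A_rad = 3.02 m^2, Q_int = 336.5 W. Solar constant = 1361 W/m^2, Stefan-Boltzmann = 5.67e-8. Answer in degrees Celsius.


Numerator = alpha*S*A_sun + Q_int = 0.35*1361*3.77 + 336.5 = 2132.3395 W
Denominator = eps*sigma*A_rad = 0.948*5.67e-8*3.02 = 1.6232983e-07 W/K^4
T^4 = 1.3135845e+10 K^4
T = 338.5435 K = 65.3935 C

65.3935 degrees Celsius


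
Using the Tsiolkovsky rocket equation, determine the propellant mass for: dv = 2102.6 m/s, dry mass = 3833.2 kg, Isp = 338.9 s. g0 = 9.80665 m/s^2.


ve = Isp * g0 = 338.9 * 9.80665 = 3323.473685 m/s
mass ratio = exp(dv/ve) = exp(2102.6/3323.473685) = 1.88259532
m_prop = m_dry * (mr - 1) = 3833.2 * (1.88259532 - 1)
m_prop = 3383.1644 kg

3383.1644 kg


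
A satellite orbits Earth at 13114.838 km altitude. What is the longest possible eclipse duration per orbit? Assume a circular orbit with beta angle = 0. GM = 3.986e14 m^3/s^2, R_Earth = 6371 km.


r = 19485.8380 km
T = 451.1683 min
Eclipse fraction = arcsin(R_E/r)/pi = arcsin(6371.0000/19485.8380)/pi
= arcsin(0.3269554)/pi = 0.1060227
Eclipse duration = 0.1060227 * 451.1683 = 47.8341 min

47.8341 minutes


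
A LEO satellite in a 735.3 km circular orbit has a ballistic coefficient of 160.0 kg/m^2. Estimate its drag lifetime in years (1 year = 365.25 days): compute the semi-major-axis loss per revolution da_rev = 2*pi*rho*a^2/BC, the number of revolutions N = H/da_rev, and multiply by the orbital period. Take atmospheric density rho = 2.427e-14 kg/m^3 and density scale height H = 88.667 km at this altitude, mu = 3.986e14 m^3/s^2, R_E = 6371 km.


a = R_E + alt = 7106.3000 km = 7.1063e+06 m
da_rev = 2*pi*rho*a^2/BC = 2*pi*2.427e-14*(7.1063e+06)^2/160.0 = 0.0481300971 m per revolution
N = H/da_rev = 88667.0000 m / 0.0481300971 m = 1.8422361e+06 revolutions
P = 2*pi*sqrt(a^3/mu) = 5961.7880 s
lifetime = N*P = 1.8422361e+06 * 5961.7880 = 1.0983021e+10 s = 127118.2959 days
years = 127118.2959 / 365.25 = 348.0309 years

348.0309 years


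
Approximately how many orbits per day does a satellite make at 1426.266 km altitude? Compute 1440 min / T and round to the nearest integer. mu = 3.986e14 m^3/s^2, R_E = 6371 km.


r = 7.797266e+06 m
T = 2*pi*sqrt(r^3/mu) = 6852.1166 s = 114.2019 min
revs/day = 1440 / 114.2019 = 12.6092
Rounded: 13 revolutions per day

13 revolutions per day


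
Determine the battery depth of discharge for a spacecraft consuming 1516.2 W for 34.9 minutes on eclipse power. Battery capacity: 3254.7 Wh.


E_used = P * t / 60 = 1516.2 * 34.9 / 60 = 881.9230 Wh
DOD = E_used / E_total * 100 = 881.9230 / 3254.7 * 100
DOD = 27.0969 %

27.0969 %


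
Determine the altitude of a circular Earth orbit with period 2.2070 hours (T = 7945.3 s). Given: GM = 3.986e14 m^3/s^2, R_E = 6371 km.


T = 7945.3 s
r = (mu*T^2/(4*pi^2))^(1/3) = (3.986e14 * 7945.3^2 / (4*pi^2))^(1/3)
r = 8.6059612e+06 m = 8605.9612 km
alt = r - R_E = 8605.9612 - 6371 = 2234.9612 km

2234.9612 km


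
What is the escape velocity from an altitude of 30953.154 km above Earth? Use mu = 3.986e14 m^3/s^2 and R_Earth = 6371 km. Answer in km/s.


r = 6371.0 + 30953.154 = 37324.1540 km = 3.7324154e+07 m
v_esc = sqrt(2*mu/r) = sqrt(2*3.986e14 / 3.7324154e+07)
v_esc = 4621.5607 m/s = 4.6216 km/s

4.6216 km/s


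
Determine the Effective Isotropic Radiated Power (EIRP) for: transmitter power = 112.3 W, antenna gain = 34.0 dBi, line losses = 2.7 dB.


Pt = 112.3 W = 20.5038 dBW
EIRP = Pt_dBW + Gt - losses = 20.5038 + 34.0 - 2.7 = 51.8038 dBW

51.8038 dBW


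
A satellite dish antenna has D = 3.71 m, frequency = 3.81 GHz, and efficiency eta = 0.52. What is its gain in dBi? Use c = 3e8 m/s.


lambda = c/f = 3e8 / 3.81e+09 = 0.07874016 m
G = eta*(pi*D/lambda)^2 = 0.52*(pi*3.71/0.07874016)^2
G = 11393.5313 (linear)
G = 10*log10(11393.5313) = 40.5666 dBi

40.5666 dBi


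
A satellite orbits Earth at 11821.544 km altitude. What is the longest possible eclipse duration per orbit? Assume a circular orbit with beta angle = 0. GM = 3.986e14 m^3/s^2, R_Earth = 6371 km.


r = 18192.5440 km
T = 407.0054 min
Eclipse fraction = arcsin(R_E/r)/pi = arcsin(6371.0000/18192.5440)/pi
= arcsin(0.3501984)/pi = 0.1138858
Eclipse duration = 0.1138858 * 407.0054 = 46.3521 min

46.3521 minutes


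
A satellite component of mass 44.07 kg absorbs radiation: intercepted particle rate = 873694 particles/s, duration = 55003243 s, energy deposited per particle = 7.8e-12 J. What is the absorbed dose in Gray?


Total energy deposited = rate * time * E_per
  = 873694 * 55003243 * 7.8e-12 = 374.8368 J
Dose = E_total / mass = 374.8368 / 44.07
Dose = 8.5055 Gy

8.5055 Gy


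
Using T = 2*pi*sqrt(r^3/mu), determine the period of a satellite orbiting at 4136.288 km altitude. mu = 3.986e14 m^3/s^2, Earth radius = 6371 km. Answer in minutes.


r = 10507.2880 km = 1.0507288e+07 m
T = 2*pi*sqrt(r^3/mu) = 2*pi*sqrt(1.1600372e+21 / 3.986e14)
T = 10718.8249 s = 178.6471 min

178.6471 minutes


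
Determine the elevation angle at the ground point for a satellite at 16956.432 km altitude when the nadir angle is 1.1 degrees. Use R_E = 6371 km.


r = R_E + alt = 23327.4320 km
Law of sines in the satellite / Earth-center / ground-point triangle:
  sin(nadir)/R_E = sin(90 + el)/r  =>  cos(el) = (r/R_E)*sin(nadir)
cos(el) = (23327.4320 / 6371.0000) * sin(1.1 deg) = 0.07029148
el = arccos(0.07029148) = 85.9693 deg
(Earth-central angle = 90 - nadir - el = 2.9307 deg)

85.9693 degrees


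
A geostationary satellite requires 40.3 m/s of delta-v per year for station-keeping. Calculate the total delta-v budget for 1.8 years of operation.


dV = rate * years = 40.3 * 1.8
dV = 72.5400 m/s

72.5400 m/s


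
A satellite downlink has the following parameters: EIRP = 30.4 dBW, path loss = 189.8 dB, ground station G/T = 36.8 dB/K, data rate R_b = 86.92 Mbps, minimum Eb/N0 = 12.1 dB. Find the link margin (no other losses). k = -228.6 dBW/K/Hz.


C/N0 = EIRP - FSPL + G/T - k = 30.4 - 189.8 + 36.8 - (-228.6)
C/N0 = 106.0000 dB-Hz
R_b = 86.92 Mbps = 8.692e+07 bps -> 10*log10(R_b) = 79.3912 dB-Hz
Eb/N0 = C/N0 - 10*log10(R_b) = 106.0000 - 79.3912 = 26.6088 dB
Margin = Eb/N0 - Eb/N0_req = 26.6088 - 12.1 = 14.5088 dB (link closes)

14.5088 dB


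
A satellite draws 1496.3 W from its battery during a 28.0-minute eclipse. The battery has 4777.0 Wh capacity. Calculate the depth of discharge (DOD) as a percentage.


E_used = P * t / 60 = 1496.3 * 28.0 / 60 = 698.2733 Wh
DOD = E_used / E_total * 100 = 698.2733 / 4777.0 * 100
DOD = 14.6174 %

14.6174 %


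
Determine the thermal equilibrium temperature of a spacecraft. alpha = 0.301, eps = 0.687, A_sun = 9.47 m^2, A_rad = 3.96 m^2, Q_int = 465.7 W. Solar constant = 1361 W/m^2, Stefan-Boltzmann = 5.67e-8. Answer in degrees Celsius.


Numerator = alpha*S*A_sun + Q_int = 0.301*1361*9.47 + 465.7 = 4345.1897 W
Denominator = eps*sigma*A_rad = 0.687*5.67e-8*3.96 = 1.5425348e-07 W/K^4
T^4 = 2.8169151e+10 K^4
T = 409.6788 K = 136.5288 C

136.5288 degrees Celsius


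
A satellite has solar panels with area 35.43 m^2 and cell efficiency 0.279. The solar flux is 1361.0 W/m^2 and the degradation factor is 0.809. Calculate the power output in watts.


P = area * eta * S * degradation
P = 35.43 * 0.279 * 1361.0 * 0.809
P = 10883.8363 W

10883.8363 W


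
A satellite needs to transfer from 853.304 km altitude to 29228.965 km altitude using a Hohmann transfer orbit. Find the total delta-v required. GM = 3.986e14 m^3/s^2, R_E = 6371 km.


r1 = 7224.3040 km = 7.224304e+06 m
r2 = 35599.9650 km = 3.5599965e+07 m
dv1 = sqrt(mu/r1)*(sqrt(2*r2/(r1+r2)) - 1) = 2149.8144 m/s
dv2 = sqrt(mu/r2)*(1 - sqrt(2*r1/(r1+r2))) = 1402.5157 m/s
total dv = |dv1| + |dv2| = 2149.8144 + 1402.5157 = 3552.3302 m/s = 3.5523 km/s

3.5523 km/s


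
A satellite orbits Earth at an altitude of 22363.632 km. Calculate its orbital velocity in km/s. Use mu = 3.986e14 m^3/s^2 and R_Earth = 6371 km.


r = R_E + alt = 6371.0 + 22363.632 = 28734.6320 km = 2.8734632e+07 m
v = sqrt(mu/r) = sqrt(3.986e14 / 2.8734632e+07) = 3724.4816 m/s = 3.7245 km/s

3.7245 km/s


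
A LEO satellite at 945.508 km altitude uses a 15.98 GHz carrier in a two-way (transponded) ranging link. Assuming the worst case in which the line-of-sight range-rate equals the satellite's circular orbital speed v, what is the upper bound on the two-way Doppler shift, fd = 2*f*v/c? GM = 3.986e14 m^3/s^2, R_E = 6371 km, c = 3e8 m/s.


r = 7.316508e+06 m
v = sqrt(mu/r) = 7381.0258 m/s (worst-case radial velocity)
f = 15.98 GHz = 1.598e+10 Hz
fd = 2*f*v/c = 2*1.598e+10*7381.0258/3.0e+08
fd = 786325.2781 Hz

786325.2781 Hz


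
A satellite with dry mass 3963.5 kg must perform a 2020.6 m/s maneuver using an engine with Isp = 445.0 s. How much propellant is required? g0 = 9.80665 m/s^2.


ve = Isp * g0 = 445.0 * 9.80665 = 4363.959250 m/s
mass ratio = exp(dv/ve) = exp(2020.6/4363.959250) = 1.58886497
m_prop = m_dry * (mr - 1) = 3963.5 * (1.58886497 - 1)
m_prop = 2333.9663 kg

2333.9663 kg


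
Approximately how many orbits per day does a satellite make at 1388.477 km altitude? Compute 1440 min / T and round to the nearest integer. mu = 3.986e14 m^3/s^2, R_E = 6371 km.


r = 7.759477e+06 m
T = 2*pi*sqrt(r^3/mu) = 6802.3645 s = 113.3727 min
revs/day = 1440 / 113.3727 = 12.7015
Rounded: 13 revolutions per day

13 revolutions per day


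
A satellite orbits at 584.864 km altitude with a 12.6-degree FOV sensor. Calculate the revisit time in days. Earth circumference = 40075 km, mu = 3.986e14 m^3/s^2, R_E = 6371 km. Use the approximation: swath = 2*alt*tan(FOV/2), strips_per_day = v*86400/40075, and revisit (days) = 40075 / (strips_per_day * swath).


swath = 2*584.864*tan(0.1099557) = 129.1392 km
v = sqrt(mu/r) = 7569.9517 m/s = 7.5700 km/s
strips/day = v*86400/40075 = 7.5700*86400/40075 = 16.3205
coverage/day = strips * swath = 16.3205 * 129.1392 = 2107.6152 km
revisit = 40075 / 2107.6152 = 19.0144 days

19.0144 days


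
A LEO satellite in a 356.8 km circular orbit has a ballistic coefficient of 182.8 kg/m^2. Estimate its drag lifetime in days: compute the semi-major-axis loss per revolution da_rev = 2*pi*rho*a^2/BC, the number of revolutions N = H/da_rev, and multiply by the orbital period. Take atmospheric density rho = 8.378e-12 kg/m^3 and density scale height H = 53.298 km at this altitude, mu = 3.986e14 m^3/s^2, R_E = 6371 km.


a = R_E + alt = 6727.8000 km = 6.7278e+06 m
da_rev = 2*pi*rho*a^2/BC = 2*pi*8.378e-12*(6.7278e+06)^2/182.8 = 13.034374 m per revolution
N = H/da_rev = 53298.0000 m / 13.034374 m = 4089.0341 revolutions
P = 2*pi*sqrt(a^3/mu) = 5491.8774 s
lifetime = N*P = 4089.0341 * 5491.8774 = 2.2456474e+07 s = 259.9129 days

259.9129 days


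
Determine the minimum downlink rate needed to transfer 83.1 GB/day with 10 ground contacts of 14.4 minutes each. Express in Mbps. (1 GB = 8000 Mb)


total contact time = 10 * 14.4 * 60 = 8640.0000 s
data = 83.1 GB = 664800.0000 Mb
rate = 664800.0000 / 8640.0000 = 76.9444 Mbps

76.9444 Mbps


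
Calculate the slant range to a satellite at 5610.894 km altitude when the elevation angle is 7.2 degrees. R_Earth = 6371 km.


h = 5610.894 km, el = 7.2 deg
d = -R_E*sin(el) + sqrt((R_E*sin(el))^2 + 2*R_E*h + h^2)
d = -6371.0000*sin(0.1256637) + sqrt((6371.0000*0.1253332)^2 + 2*6371.0000*5610.894 + 5610.894^2)
d = 9380.5855 km

9380.5855 km


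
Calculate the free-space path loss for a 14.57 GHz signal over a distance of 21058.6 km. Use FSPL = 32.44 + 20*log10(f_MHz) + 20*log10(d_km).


f = 14.57 GHz = 14570.0000 MHz
d = 21058.6 km
FSPL = 32.44 + 20*log10(14570.0000) + 20*log10(21058.6)
FSPL = 32.44 + 83.2692 + 86.4686
FSPL = 202.1778 dB

202.1778 dB


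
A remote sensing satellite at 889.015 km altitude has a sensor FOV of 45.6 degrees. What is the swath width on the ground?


FOV = 45.6 deg = 0.7958701 rad
swath = 2 * alt * tan(FOV/2) = 2 * 889.015 * tan(0.3979351)
swath = 2 * 889.015 * 0.4203613
swath = 747.4150 km

747.4150 km


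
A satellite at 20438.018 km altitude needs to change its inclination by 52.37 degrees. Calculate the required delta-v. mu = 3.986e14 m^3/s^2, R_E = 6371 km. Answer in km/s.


r = 26809.0180 km = 2.6809018e+07 m
V = sqrt(mu/r) = 3855.9216 m/s
di = 52.37 deg = 0.9140289 rad
dV = 2*V*sin(di/2) = 2*3855.9216*sin(0.4570145)
dV = 3403.0123 m/s = 3.4030 km/s

3.4030 km/s


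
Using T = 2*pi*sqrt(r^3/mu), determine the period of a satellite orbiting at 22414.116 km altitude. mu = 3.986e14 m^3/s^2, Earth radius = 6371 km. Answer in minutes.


r = 28785.1160 km = 2.8785116e+07 m
T = 2*pi*sqrt(r^3/mu) = 2*pi*sqrt(2.3850855e+22 / 3.986e14)
T = 48603.0135 s = 810.0502 min

810.0502 minutes


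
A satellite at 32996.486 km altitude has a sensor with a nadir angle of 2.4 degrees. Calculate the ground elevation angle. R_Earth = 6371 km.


r = R_E + alt = 39367.4860 km
Law of sines in the satellite / Earth-center / ground-point triangle:
  sin(nadir)/R_E = sin(90 + el)/r  =>  cos(el) = (r/R_E)*sin(nadir)
cos(el) = (39367.4860 / 6371.0000) * sin(2.4 deg) = 0.2587567
el = arccos(0.2587567) = 75.0037 deg
(Earth-central angle = 90 - nadir - el = 12.5963 deg)

75.0037 degrees


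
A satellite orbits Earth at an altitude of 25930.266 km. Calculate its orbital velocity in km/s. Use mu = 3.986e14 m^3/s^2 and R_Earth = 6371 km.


r = R_E + alt = 6371.0 + 25930.266 = 32301.2660 km = 3.2301266e+07 m
v = sqrt(mu/r) = sqrt(3.986e14 / 3.2301266e+07) = 3512.8441 m/s = 3.5128 km/s

3.5128 km/s


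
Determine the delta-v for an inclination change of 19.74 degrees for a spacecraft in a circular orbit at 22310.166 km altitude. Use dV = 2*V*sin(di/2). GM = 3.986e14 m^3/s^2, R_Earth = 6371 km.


r = 28681.1660 km = 2.8681166e+07 m
V = sqrt(mu/r) = 3727.9514 m/s
di = 19.74 deg = 0.344528 rad
dV = 2*V*sin(di/2) = 2*3727.9514*sin(0.172264)
dV = 1278.0407 m/s = 1.2780 km/s

1.2780 km/s


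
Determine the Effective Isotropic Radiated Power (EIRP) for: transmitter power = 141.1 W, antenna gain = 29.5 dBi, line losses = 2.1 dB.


Pt = 141.1 W = 21.4953 dBW
EIRP = Pt_dBW + Gt - losses = 21.4953 + 29.5 - 2.1 = 48.8953 dBW

48.8953 dBW


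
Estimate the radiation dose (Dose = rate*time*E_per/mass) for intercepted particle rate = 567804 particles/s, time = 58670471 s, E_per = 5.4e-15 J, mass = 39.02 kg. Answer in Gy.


Total energy deposited = rate * time * E_per
  = 567804 * 58670471 * 5.4e-15 = 0.179892 J
Dose = E_total / mass = 0.179892 / 39.02
Dose = 0.00461025 Gy

0.0046 Gy


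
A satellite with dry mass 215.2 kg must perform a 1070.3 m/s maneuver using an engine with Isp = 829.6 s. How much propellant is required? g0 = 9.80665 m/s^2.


ve = Isp * g0 = 829.6 * 9.80665 = 8135.596840 m/s
mass ratio = exp(dv/ve) = exp(1070.3/8135.596840) = 1.14060366
m_prop = m_dry * (mr - 1) = 215.2 * (1.14060366 - 1)
m_prop = 30.2579 kg

30.2579 kg


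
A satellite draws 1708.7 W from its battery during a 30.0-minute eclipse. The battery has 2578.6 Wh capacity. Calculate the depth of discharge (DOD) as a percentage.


E_used = P * t / 60 = 1708.7 * 30.0 / 60 = 854.3500 Wh
DOD = E_used / E_total * 100 = 854.3500 / 2578.6 * 100
DOD = 33.1323 %

33.1323 %


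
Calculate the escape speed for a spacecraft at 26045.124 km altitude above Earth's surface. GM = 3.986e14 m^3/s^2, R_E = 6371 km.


r = 6371.0 + 26045.124 = 32416.1240 km = 3.2416124e+07 m
v_esc = sqrt(2*mu/r) = sqrt(2*3.986e14 / 3.2416124e+07)
v_esc = 4959.1027 m/s = 4.9591 km/s

4.9591 km/s


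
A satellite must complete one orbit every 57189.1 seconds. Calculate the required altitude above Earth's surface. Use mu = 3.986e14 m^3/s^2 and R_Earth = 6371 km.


T = 57189.1 s
r = (mu*T^2/(4*pi^2))^(1/3) = (3.986e14 * 57189.1^2 / (4*pi^2))^(1/3)
r = 3.2082487e+07 m = 32082.4870 km
alt = r - R_E = 32082.4870 - 6371 = 25711.4870 km

25711.4870 km
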